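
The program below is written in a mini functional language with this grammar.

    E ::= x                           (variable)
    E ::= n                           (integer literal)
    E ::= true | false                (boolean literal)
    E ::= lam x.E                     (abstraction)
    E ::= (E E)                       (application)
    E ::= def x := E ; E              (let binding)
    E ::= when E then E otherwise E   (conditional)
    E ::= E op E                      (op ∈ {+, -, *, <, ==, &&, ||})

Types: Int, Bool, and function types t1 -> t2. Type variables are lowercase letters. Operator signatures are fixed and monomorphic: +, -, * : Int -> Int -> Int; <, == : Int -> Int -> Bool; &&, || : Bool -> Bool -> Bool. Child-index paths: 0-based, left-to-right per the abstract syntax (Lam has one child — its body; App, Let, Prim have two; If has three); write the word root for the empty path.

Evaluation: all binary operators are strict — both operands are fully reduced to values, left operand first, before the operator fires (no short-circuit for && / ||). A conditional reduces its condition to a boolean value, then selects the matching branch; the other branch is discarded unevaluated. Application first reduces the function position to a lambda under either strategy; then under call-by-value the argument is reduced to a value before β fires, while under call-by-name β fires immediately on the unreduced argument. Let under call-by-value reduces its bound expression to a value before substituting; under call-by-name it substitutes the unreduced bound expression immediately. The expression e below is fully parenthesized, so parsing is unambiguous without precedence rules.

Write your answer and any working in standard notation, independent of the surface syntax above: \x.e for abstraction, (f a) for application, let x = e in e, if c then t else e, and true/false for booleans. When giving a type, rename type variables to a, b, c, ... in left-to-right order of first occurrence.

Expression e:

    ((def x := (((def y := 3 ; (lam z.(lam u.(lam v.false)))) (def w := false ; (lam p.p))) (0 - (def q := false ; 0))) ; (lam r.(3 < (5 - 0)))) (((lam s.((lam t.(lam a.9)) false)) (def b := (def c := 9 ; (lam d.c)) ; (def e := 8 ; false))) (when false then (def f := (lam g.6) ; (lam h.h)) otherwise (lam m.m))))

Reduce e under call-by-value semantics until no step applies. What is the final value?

Derivation:
step 0: ((let x = (((let y = 3 in (\z.(\u.(\v.false)))) (let w = false in (\p.p))) (0 - (let q = false in 0))) in (\r.(3 < (5 - 0)))) (((\s.((\t.(\a.9)) false)) (let b = (let c = 9 in (\d.c)) in (let e = 8 in false))) (if false then (let f = (\g.6) in (\h.h)) else (\m.m))))
step 1: [let@0.0.0.0] ((let x = (((\z.(\u.(\v.false))) (let w = false in (\p.p))) (0 - (let q = false in 0))) in (\r.(3 < (5 - 0)))) (((\s.((\t.(\a.9)) false)) (let b = (let c = 9 in (\d.c)) in (let e = 8 in false))) (if false then (let f = (\g.6) in (\h.h)) else (\m.m))))
step 2: [let@0.0.0.1] ((let x = (((\z.(\u.(\v.false))) (\p.p)) (0 - (let q = false in 0))) in (\r.(3 < (5 - 0)))) (((\s.((\t.(\a.9)) false)) (let b = (let c = 9 in (\d.c)) in (let e = 8 in false))) (if false then (let f = (\g.6) in (\h.h)) else (\m.m))))
step 3: [beta@0.0.0] ((let x = ((\u.(\v.false)) (0 - (let q = false in 0))) in (\r.(3 < (5 - 0)))) (((\s.((\t.(\a.9)) false)) (let b = (let c = 9 in (\d.c)) in (let e = 8 in false))) (if false then (let f = (\g.6) in (\h.h)) else (\m.m))))
step 4: [let@0.0.1.1] ((let x = ((\u.(\v.false)) (0 - 0)) in (\r.(3 < (5 - 0)))) (((\s.((\t.(\a.9)) false)) (let b = (let c = 9 in (\d.c)) in (let e = 8 in false))) (if false then (let f = (\g.6) in (\h.h)) else (\m.m))))
step 5: [delta@0.0.1] ((let x = ((\u.(\v.false)) 0) in (\r.(3 < (5 - 0)))) (((\s.((\t.(\a.9)) false)) (let b = (let c = 9 in (\d.c)) in (let e = 8 in false))) (if false then (let f = (\g.6) in (\h.h)) else (\m.m))))
step 6: [beta@0.0] ((let x = (\v.false) in (\r.(3 < (5 - 0)))) (((\s.((\t.(\a.9)) false)) (let b = (let c = 9 in (\d.c)) in (let e = 8 in false))) (if false then (let f = (\g.6) in (\h.h)) else (\m.m))))
step 7: [let@0] ((\r.(3 < (5 - 0))) (((\s.((\t.(\a.9)) false)) (let b = (let c = 9 in (\d.c)) in (let e = 8 in false))) (if false then (let f = (\g.6) in (\h.h)) else (\m.m))))
step 8: [let@1.0.1.0] ((\r.(3 < (5 - 0))) (((\s.((\t.(\a.9)) false)) (let b = (\d.9) in (let e = 8 in false))) (if false then (let f = (\g.6) in (\h.h)) else (\m.m))))
step 9: [let@1.0.1] ((\r.(3 < (5 - 0))) (((\s.((\t.(\a.9)) false)) (let e = 8 in false)) (if false then (let f = (\g.6) in (\h.h)) else (\m.m))))
step 10: [let@1.0.1] ((\r.(3 < (5 - 0))) (((\s.((\t.(\a.9)) false)) false) (if false then (let f = (\g.6) in (\h.h)) else (\m.m))))
step 11: [beta@1.0] ((\r.(3 < (5 - 0))) (((\t.(\a.9)) false) (if false then (let f = (\g.6) in (\h.h)) else (\m.m))))
step 12: [beta@1.0] ((\r.(3 < (5 - 0))) ((\a.9) (if false then (let f = (\g.6) in (\h.h)) else (\m.m))))
step 13: [if@1.1] ((\r.(3 < (5 - 0))) ((\a.9) (\m.m)))
step 14: [beta@1] ((\r.(3 < (5 - 0))) 9)
step 15: [beta@root] (3 < (5 - 0))
step 16: [delta@1] (3 < 5)
step 17: [delta@root] true

Answer: true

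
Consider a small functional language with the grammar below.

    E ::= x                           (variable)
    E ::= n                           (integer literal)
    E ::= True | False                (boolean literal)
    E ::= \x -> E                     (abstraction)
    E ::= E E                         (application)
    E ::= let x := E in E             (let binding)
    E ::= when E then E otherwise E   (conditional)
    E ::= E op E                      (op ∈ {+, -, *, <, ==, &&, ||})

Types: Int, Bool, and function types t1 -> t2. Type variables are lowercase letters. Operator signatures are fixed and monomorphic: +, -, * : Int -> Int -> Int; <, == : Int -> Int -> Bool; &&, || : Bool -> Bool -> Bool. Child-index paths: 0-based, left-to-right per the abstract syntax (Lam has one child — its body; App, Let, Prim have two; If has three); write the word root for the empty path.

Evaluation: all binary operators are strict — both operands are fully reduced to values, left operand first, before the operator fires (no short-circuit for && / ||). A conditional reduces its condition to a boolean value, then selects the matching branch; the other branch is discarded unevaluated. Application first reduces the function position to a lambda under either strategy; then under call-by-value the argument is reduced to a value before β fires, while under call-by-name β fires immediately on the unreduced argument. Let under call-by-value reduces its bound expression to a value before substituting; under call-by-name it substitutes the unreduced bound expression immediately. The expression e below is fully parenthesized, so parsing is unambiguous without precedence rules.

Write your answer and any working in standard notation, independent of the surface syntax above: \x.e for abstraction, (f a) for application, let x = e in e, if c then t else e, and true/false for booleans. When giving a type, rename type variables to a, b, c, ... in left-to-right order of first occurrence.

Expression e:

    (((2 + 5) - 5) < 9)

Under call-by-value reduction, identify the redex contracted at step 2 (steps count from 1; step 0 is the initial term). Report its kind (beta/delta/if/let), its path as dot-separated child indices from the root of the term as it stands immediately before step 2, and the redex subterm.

Answer: delta at 0 : (7 - 5)

Working:
step 0: (((2 + 5) - 5) < 9)
step 1: [delta@0.0] ((7 - 5) < 9)
step 2: [delta@0] (2 < 9)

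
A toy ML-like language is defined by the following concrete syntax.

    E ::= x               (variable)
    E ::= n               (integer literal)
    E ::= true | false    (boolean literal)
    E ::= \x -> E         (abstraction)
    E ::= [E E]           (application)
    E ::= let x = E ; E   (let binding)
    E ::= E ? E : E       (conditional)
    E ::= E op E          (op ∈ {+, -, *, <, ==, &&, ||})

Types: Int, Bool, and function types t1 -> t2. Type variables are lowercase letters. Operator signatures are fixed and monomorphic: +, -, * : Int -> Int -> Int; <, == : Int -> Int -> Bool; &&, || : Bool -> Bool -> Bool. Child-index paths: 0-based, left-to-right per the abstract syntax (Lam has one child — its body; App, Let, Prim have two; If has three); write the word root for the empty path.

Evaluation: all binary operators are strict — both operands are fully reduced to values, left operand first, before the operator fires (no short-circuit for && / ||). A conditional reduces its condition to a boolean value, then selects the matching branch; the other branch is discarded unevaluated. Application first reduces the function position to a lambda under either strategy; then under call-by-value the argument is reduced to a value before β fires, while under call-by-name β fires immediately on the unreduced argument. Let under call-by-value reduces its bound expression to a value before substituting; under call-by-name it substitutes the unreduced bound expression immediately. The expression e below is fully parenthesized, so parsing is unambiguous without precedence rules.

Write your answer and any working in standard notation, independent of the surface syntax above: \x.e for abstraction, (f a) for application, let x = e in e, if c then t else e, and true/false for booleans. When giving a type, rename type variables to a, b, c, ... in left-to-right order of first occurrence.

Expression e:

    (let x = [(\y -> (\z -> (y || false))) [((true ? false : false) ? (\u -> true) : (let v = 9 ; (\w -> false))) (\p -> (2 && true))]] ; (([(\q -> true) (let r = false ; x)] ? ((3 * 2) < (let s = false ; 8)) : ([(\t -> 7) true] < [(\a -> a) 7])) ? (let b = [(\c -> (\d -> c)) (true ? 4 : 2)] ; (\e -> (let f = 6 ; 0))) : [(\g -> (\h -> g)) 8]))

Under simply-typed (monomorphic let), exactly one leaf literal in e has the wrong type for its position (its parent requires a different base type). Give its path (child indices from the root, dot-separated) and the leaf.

Derivation:
y : a
  unify a ~ Bool
  unify Bool ~ Bool
\z._ : b -> Bool
\y._ : Bool -> b -> Bool
  unify Bool ~ Bool
  unify Bool ~ Bool
  unify Bool ~ Bool
\u._ : c -> Bool
let v : Int
\w._ : d -> Bool
  unify c -> Bool ~ d -> Bool
  unify c ~ d
  unify Bool ~ Bool
  unify Int ~ Bool
  FAIL: mismatch Int ~ Bool

Answer: 0.1.1.0.0 : 2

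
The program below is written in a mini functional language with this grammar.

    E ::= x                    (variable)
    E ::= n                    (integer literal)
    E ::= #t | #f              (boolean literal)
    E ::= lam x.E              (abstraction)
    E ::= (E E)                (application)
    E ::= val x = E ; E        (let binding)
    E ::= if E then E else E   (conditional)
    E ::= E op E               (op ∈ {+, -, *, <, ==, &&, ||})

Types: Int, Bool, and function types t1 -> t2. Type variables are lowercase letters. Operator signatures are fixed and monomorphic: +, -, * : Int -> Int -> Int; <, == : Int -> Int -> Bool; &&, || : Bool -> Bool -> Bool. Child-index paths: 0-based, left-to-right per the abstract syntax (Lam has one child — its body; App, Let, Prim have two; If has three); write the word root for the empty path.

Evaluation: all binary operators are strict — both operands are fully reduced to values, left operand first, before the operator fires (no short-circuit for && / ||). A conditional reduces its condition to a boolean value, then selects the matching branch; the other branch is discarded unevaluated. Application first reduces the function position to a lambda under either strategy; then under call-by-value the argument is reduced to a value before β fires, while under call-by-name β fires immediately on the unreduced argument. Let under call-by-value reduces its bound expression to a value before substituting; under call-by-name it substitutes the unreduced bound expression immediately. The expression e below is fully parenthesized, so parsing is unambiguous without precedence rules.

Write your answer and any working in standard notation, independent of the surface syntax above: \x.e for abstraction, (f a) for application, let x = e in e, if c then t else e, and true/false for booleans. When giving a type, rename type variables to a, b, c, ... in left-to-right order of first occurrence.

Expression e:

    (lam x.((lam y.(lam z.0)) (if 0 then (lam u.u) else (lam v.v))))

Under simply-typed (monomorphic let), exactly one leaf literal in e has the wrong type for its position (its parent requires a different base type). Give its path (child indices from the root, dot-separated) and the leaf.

Answer: 0.1.0 : 0

Working:
\z._ : c -> Int
\y._ : b -> c -> Int
  unify Int ~ Bool
  FAIL: mismatch Int ~ Bool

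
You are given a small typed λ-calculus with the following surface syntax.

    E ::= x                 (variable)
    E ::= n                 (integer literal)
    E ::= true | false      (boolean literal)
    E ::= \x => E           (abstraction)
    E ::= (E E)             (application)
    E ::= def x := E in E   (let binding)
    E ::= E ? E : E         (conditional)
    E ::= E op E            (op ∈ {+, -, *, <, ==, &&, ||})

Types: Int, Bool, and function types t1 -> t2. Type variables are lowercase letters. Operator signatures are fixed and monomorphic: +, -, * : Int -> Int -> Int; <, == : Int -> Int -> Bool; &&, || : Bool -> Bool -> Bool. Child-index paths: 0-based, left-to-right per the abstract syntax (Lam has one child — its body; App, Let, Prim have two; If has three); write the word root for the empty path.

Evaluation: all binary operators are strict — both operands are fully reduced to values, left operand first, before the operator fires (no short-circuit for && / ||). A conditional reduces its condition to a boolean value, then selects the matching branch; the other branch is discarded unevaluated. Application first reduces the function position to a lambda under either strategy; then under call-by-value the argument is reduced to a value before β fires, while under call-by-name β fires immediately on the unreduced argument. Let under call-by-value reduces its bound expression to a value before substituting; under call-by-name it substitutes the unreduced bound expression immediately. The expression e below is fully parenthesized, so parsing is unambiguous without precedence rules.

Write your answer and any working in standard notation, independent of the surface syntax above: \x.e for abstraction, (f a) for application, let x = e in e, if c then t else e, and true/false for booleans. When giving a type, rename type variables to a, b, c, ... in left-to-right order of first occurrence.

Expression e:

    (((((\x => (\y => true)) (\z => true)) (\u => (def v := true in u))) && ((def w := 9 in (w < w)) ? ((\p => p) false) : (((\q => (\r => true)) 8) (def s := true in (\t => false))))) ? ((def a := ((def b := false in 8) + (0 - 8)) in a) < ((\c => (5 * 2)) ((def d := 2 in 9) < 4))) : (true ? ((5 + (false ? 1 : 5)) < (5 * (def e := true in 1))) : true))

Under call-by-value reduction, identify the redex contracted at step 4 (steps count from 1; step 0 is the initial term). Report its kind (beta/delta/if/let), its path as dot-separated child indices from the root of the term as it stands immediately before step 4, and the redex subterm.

Derivation:
step 0: (if ((((\x.(\y.true)) (\z.true)) (\u.(let v = true in u))) && (if (let w = 9 in (w < w)) then ((\p.p) false) else (((\q.(\r.true)) 8) (let s = true in (\t.false))))) then ((let a = ((let b = false in 8) + (0 - 8)) in a) < ((\c.(5 * 2)) ((let d = 2 in 9) < 4))) else (if true then ((5 + (if false then 1 else 5)) < (5 * (let e = true in 1))) else true))
step 1: [beta@0.0.0] (if (((\y.true) (\u.(let v = true in u))) && (if (let w = 9 in (w < w)) then ((\p.p) false) else (((\q.(\r.true)) 8) (let s = true in (\t.false))))) then ((let a = ((let b = false in 8) + (0 - 8)) in a) < ((\c.(5 * 2)) ((let d = 2 in 9) < 4))) else (if true then ((5 + (if false then 1 else 5)) < (5 * (let e = true in 1))) else true))
step 2: [beta@0.0] (if (true && (if (let w = 9 in (w < w)) then ((\p.p) false) else (((\q.(\r.true)) 8) (let s = true in (\t.false))))) then ((let a = ((let b = false in 8) + (0 - 8)) in a) < ((\c.(5 * 2)) ((let d = 2 in 9) < 4))) else (if true then ((5 + (if false then 1 else 5)) < (5 * (let e = true in 1))) else true))
step 3: [let@0.1.0] (if (true && (if (9 < 9) then ((\p.p) false) else (((\q.(\r.true)) 8) (let s = true in (\t.false))))) then ((let a = ((let b = false in 8) + (0 - 8)) in a) < ((\c.(5 * 2)) ((let d = 2 in 9) < 4))) else (if true then ((5 + (if false then 1 else 5)) < (5 * (let e = true in 1))) else true))
step 4: [delta@0.1.0] (if (true && (if false then ((\p.p) false) else (((\q.(\r.true)) 8) (let s = true in (\t.false))))) then ((let a = ((let b = false in 8) + (0 - 8)) in a) < ((\c.(5 * 2)) ((let d = 2 in 9) < 4))) else (if true then ((5 + (if false then 1 else 5)) < (5 * (let e = true in 1))) else true))

Answer: delta at 0.1.0 : (9 < 9)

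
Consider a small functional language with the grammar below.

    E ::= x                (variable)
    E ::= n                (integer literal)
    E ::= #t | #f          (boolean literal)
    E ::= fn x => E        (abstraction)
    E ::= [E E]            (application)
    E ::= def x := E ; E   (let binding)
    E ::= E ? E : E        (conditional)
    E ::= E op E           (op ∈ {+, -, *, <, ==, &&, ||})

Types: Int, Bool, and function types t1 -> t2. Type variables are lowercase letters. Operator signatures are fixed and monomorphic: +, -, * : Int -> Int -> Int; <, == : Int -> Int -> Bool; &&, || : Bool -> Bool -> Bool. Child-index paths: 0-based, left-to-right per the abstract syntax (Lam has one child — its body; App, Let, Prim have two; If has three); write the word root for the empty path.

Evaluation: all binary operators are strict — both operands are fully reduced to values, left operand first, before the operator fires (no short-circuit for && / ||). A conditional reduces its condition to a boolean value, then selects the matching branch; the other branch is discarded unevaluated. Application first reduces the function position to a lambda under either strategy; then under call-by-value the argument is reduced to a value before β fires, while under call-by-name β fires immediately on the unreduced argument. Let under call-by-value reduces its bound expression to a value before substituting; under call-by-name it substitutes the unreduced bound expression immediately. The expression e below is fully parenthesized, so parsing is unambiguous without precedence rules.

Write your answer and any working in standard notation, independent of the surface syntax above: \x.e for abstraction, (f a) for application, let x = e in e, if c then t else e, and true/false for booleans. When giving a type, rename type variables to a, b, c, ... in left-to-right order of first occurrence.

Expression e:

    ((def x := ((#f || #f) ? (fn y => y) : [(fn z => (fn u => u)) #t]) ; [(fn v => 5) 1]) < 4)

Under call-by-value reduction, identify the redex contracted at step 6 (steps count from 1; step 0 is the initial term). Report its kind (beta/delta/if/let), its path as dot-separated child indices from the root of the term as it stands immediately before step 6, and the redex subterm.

Answer: delta at root : (5 < 4)

Trace:
step 0: ((let x = (if (false || false) then (\y.y) else ((\z.(\u.u)) true)) in ((\v.5) 1)) < 4)
step 1: [delta@0.0.0] ((let x = (if false then (\y.y) else ((\z.(\u.u)) true)) in ((\v.5) 1)) < 4)
step 2: [if@0.0] ((let x = ((\z.(\u.u)) true) in ((\v.5) 1)) < 4)
step 3: [beta@0.0] ((let x = (\u.u) in ((\v.5) 1)) < 4)
step 4: [let@0] (((\v.5) 1) < 4)
step 5: [beta@0] (5 < 4)
step 6: [delta@root] false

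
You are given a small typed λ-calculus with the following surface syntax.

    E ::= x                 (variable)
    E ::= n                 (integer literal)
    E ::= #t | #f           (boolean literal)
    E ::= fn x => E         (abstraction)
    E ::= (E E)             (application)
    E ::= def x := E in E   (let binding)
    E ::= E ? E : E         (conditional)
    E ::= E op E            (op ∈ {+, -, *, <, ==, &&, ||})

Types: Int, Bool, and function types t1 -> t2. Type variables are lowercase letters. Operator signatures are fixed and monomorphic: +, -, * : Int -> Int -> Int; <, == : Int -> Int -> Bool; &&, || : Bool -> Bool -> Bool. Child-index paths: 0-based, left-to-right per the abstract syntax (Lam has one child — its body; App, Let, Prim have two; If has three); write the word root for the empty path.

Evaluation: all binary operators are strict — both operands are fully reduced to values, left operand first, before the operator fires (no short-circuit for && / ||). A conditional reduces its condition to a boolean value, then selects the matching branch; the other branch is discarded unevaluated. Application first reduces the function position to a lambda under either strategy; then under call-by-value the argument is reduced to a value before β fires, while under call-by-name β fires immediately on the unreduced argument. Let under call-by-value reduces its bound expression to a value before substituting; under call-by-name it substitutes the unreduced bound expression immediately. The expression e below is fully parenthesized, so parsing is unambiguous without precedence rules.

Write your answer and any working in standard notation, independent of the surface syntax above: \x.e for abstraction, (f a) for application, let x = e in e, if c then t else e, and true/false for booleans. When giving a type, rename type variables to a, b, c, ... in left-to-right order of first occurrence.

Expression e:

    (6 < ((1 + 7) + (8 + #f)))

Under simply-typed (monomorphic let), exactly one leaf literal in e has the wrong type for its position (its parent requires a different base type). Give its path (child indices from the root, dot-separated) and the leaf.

Answer: 1.1.1 : false

Derivation:
  unify Int ~ Int
  unify Int ~ Int
  unify Int ~ Int
  unify Int ~ Int
  unify Int ~ Int
  unify Bool ~ Int
  FAIL: mismatch Bool ~ Int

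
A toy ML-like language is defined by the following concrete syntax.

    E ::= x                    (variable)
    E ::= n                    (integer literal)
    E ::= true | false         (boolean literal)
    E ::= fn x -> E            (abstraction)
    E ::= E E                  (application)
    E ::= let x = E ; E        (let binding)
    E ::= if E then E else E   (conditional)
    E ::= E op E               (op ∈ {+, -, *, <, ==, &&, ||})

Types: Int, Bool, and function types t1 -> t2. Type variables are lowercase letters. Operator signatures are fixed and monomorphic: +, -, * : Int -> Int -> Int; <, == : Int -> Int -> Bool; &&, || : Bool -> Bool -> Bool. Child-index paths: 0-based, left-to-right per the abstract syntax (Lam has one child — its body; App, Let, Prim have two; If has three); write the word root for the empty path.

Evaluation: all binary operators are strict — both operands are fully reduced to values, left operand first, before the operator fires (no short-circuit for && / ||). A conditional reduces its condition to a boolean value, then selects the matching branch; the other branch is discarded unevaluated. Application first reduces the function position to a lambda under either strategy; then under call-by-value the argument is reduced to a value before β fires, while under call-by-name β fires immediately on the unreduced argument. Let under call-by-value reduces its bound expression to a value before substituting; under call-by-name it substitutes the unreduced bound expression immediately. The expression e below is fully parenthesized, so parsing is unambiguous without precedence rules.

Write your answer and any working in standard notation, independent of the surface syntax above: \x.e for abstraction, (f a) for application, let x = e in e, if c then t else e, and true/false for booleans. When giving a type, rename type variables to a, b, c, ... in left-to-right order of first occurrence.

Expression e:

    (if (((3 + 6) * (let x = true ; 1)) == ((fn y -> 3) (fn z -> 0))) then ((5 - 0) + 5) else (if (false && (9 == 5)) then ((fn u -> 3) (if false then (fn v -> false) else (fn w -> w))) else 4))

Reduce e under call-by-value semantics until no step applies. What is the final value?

Answer: 4

Derivation:
step 0: (if (((3 + 6) * (let x = true in 1)) == ((\y.3) (\z.0))) then ((5 - 0) + 5) else (if (false && (9 == 5)) then ((\u.3) (if false then (\v.false) else (\w.w))) else 4))
step 1: [delta@0.0.0] (if ((9 * (let x = true in 1)) == ((\y.3) (\z.0))) then ((5 - 0) + 5) else (if (false && (9 == 5)) then ((\u.3) (if false then (\v.false) else (\w.w))) else 4))
step 2: [let@0.0.1] (if ((9 * 1) == ((\y.3) (\z.0))) then ((5 - 0) + 5) else (if (false && (9 == 5)) then ((\u.3) (if false then (\v.false) else (\w.w))) else 4))
step 3: [delta@0.0] (if (9 == ((\y.3) (\z.0))) then ((5 - 0) + 5) else (if (false && (9 == 5)) then ((\u.3) (if false then (\v.false) else (\w.w))) else 4))
step 4: [beta@0.1] (if (9 == 3) then ((5 - 0) + 5) else (if (false && (9 == 5)) then ((\u.3) (if false then (\v.false) else (\w.w))) else 4))
step 5: [delta@0] (if false then ((5 - 0) + 5) else (if (false && (9 == 5)) then ((\u.3) (if false then (\v.false) else (\w.w))) else 4))
step 6: [if@root] (if (false && (9 == 5)) then ((\u.3) (if false then (\v.false) else (\w.w))) else 4)
step 7: [delta@0.1] (if (false && false) then ((\u.3) (if false then (\v.false) else (\w.w))) else 4)
step 8: [delta@0] (if false then ((\u.3) (if false then (\v.false) else (\w.w))) else 4)
step 9: [if@root] 4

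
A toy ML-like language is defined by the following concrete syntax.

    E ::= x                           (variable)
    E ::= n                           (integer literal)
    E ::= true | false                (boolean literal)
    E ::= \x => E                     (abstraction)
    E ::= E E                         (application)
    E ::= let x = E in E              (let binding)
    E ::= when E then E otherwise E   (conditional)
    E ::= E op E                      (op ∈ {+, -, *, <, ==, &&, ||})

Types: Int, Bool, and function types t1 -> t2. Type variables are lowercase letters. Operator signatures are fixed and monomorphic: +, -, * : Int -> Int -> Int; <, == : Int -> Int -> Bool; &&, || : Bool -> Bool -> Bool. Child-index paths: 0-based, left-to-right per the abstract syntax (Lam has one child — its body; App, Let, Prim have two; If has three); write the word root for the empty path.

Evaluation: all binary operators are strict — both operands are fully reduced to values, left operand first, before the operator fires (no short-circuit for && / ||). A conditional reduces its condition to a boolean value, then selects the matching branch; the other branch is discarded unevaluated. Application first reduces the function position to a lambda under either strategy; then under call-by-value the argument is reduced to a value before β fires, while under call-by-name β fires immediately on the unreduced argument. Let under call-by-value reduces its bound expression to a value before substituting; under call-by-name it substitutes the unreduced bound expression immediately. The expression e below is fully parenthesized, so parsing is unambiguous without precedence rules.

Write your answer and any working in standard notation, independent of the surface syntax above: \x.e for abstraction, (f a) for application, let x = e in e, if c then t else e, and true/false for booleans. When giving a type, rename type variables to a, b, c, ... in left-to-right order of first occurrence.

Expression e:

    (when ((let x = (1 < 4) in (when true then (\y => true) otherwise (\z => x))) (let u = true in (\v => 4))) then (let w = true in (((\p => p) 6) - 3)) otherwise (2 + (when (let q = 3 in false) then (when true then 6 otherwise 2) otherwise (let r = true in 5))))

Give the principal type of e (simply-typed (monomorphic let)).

Trace:
  unify Int ~ Int
  unify Int ~ Int
let x : Bool
  unify Bool ~ Bool
\y._ : a -> Bool
x : Bool
\z._ : b -> Bool
  unify a -> Bool ~ b -> Bool
  unify a ~ b
  unify Bool ~ Bool
let u : Bool
\v._ : c -> Int
  unify b -> Bool ~ (c -> Int) -> d
  unify b ~ c -> Int
  unify Bool ~ d
_ _ : Bool
  unify Bool ~ Bool
let w : Bool
p : e
\p._ : e -> e
  unify e -> e ~ Int -> f
  unify e ~ Int
  unify Int ~ f
_ _ : Int
  unify Int ~ Int
  unify Int ~ Int
  unify Int ~ Int
let q : Int
  unify Bool ~ Bool
  unify Bool ~ Bool
  unify Int ~ Int
let r : Bool
  unify Int ~ Int
  unify Int ~ Int
  unify Int ~ Int

Answer: Int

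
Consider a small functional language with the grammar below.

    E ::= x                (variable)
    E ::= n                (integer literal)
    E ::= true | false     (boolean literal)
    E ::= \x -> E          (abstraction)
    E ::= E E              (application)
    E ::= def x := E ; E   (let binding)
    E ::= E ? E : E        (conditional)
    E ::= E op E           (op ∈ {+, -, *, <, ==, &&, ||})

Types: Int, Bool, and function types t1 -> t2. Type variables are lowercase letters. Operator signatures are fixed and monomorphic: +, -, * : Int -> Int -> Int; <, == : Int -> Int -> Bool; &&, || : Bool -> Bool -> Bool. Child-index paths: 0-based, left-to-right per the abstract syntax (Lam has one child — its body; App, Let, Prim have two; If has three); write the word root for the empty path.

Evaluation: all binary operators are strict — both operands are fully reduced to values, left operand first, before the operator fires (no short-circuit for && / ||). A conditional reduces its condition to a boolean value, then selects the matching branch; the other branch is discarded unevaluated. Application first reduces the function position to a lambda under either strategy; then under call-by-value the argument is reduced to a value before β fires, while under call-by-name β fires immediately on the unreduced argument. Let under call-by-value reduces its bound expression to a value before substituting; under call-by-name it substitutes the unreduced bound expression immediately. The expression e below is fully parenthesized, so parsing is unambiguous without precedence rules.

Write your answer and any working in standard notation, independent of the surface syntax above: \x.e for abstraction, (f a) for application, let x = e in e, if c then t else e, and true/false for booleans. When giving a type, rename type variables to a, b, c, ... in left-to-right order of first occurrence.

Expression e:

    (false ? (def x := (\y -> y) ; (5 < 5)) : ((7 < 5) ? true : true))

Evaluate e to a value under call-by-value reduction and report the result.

Working:
step 0: (if false then (let x = (\y.y) in (5 < 5)) else (if (7 < 5) then true else true))
step 1: [if@root] (if (7 < 5) then true else true)
step 2: [delta@0] (if false then true else true)
step 3: [if@root] true

Answer: true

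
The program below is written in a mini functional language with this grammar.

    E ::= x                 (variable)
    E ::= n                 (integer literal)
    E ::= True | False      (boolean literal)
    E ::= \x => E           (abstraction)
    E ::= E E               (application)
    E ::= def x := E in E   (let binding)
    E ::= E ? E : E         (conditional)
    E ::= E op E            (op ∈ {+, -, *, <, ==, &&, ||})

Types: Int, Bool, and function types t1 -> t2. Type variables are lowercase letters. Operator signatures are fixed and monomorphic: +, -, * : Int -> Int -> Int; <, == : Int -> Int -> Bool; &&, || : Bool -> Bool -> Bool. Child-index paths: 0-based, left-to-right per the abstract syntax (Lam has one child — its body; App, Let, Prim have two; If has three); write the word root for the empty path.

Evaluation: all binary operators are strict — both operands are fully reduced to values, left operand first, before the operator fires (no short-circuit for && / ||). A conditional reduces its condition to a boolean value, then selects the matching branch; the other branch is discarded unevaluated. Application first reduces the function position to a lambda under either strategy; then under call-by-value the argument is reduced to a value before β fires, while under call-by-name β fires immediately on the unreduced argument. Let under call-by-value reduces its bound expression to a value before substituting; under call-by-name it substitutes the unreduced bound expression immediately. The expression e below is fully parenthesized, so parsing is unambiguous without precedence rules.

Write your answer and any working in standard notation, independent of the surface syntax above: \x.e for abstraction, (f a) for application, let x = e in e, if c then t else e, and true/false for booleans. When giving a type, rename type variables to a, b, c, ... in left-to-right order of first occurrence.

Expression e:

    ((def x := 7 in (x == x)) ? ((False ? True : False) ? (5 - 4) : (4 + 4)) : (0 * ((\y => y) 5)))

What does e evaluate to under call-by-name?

Answer: 8

Working:
step 0: (if (let x = 7 in (x == x)) then (if (if false then true else false) then (5 - 4) else (4 + 4)) else (0 * ((\y.y) 5)))
step 1: [let@0] (if (7 == 7) then (if (if false then true else false) then (5 - 4) else (4 + 4)) else (0 * ((\y.y) 5)))
step 2: [delta@0] (if true then (if (if false then true else false) then (5 - 4) else (4 + 4)) else (0 * ((\y.y) 5)))
step 3: [if@root] (if (if false then true else false) then (5 - 4) else (4 + 4))
step 4: [if@0] (if false then (5 - 4) else (4 + 4))
step 5: [if@root] (4 + 4)
step 6: [delta@root] 8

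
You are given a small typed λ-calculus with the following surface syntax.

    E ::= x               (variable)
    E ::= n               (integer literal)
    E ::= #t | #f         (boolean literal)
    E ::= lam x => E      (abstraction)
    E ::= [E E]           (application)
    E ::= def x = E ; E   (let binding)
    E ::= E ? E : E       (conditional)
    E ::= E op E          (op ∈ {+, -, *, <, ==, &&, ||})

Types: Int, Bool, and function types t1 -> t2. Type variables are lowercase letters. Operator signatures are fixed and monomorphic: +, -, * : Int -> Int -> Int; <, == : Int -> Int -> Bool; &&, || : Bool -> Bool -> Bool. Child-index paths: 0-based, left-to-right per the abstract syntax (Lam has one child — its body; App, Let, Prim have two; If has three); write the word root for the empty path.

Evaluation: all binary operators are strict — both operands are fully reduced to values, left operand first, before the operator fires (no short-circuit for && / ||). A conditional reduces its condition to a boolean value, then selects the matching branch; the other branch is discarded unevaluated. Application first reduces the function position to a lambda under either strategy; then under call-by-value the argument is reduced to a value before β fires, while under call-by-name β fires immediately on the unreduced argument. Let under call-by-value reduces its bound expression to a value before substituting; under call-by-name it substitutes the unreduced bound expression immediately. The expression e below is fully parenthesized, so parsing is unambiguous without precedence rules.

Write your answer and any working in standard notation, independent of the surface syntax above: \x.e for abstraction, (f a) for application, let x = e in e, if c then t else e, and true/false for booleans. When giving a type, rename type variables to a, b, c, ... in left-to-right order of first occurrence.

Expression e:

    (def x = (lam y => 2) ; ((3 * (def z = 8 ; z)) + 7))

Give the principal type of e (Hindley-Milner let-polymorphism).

Answer: Int

Trace:
\y._ : a -> Int
let x : forall. a -> Int
  unify Int ~ Int
let z : Int
z : Int
  unify Int ~ Int
  unify Int ~ Int
  unify Int ~ Int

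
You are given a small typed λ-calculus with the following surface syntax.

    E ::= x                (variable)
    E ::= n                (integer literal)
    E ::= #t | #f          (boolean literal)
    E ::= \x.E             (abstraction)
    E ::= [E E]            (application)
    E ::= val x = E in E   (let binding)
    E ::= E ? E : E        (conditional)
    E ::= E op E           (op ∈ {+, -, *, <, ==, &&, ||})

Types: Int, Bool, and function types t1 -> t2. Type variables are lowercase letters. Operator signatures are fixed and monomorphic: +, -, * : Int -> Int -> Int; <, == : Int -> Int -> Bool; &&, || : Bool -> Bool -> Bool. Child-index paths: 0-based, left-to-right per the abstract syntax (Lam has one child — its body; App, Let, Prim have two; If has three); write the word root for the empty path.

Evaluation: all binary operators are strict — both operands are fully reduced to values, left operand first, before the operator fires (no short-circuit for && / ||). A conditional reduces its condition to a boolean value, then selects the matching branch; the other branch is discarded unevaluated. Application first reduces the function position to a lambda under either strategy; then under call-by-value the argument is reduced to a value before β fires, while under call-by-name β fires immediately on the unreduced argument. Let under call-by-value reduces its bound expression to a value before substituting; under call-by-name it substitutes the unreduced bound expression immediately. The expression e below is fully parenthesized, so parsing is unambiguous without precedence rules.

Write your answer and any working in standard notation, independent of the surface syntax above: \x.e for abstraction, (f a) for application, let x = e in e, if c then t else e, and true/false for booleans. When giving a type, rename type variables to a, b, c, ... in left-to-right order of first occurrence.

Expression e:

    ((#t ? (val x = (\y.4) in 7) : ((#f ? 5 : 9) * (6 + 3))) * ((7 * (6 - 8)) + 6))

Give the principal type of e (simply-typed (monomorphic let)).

Trace:
  unify Bool ~ Bool
\y._ : a -> Int
let x : a -> Int
  unify Bool ~ Bool
  unify Int ~ Int
  unify Int ~ Int
  unify Int ~ Int
  unify Int ~ Int
  unify Int ~ Int
  unify Int ~ Int
  unify Int ~ Int
  unify Int ~ Int
  unify Int ~ Int
  unify Int ~ Int
  unify Int ~ Int
  unify Int ~ Int
  unify Int ~ Int
  unify Int ~ Int

Answer: Int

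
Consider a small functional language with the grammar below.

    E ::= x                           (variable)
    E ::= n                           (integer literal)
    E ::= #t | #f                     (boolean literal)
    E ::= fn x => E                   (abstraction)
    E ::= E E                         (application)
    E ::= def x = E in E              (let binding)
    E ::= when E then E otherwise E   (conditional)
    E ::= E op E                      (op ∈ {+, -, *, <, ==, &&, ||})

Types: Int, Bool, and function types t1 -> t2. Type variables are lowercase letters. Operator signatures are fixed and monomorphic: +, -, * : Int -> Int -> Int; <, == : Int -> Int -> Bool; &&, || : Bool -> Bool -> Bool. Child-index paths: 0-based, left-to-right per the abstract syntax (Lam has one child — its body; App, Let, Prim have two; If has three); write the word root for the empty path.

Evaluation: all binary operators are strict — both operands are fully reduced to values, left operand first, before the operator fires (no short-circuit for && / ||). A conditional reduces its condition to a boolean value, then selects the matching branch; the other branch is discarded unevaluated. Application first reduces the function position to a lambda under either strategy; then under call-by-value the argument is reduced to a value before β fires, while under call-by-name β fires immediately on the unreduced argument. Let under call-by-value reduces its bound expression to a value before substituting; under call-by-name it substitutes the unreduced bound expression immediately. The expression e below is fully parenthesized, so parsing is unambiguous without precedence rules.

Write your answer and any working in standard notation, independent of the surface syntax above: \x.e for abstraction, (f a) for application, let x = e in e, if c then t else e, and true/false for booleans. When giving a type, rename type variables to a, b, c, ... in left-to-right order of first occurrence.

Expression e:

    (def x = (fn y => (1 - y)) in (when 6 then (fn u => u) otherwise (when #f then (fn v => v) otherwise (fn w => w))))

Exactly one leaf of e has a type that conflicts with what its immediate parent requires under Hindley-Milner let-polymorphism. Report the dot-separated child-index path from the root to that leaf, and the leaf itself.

Answer: 1.0 : 6

Derivation:
  unify Int ~ Int
y : a
  unify a ~ Int
\y._ : Int -> Int
let x : Int -> Int
  unify Int ~ Bool
  FAIL: mismatch Int ~ Bool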